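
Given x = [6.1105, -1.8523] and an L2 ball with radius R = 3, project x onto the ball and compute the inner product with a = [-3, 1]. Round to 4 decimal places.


Step 1: Compute ||x|| (intermediates to 6 decimals).
||x|| = sqrt(6.1105^2 + (-1.8523)^2) = 6.385078
Step 2: Project.
Since ||x|| > R, scale = R/||x|| = 3/6.385078 = 0.469845, proj(x) = scale * x
proj(x) = [2.870988, -0.870294]
Step 3: Dot product.
a^T * proj(x) = -3*2.870988 + 1*(-0.870294) = -9.4833


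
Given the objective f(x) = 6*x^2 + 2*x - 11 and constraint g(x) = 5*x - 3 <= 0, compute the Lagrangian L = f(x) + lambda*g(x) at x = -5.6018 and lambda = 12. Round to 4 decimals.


Step 1: Evaluate f(x).
f(-5.6018) = 6*(-5.6018)^2 + 2*(-5.6018) - 11 = 166.0774
Step 2: Evaluate g(x).
g(-5.6018) = 5*-5.6018 - 3 = -31.009
Step 3: Compute Lagrangian.
L = 166.0774 + 12*-31.009 = -206.0306


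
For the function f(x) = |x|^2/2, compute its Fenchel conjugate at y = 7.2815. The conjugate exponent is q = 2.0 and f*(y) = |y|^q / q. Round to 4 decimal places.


The conjugate exponent q satisfies 1/p + 1/q = 1.
p = 2, so q = 2/(2 - 1) = 2.0
|y|^q = 7.2815^2.0 = 53.0202
f*(7.2815) = 53.0202 / 2.0 = 26.5101


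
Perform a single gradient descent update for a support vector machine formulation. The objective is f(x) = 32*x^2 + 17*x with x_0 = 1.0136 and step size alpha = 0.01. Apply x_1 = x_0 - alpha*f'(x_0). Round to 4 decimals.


We compute the gradient at x_0 and apply the update.
f'(x) = 64*x + 17
f'(1.0136) = 64*1.0136 + 17 = 81.8704
x_1 = 1.0136 - 0.01*81.8704 = 0.1949


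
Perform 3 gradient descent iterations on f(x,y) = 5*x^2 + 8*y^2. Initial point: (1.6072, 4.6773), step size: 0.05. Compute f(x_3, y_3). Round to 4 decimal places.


Gradient descent on f(x,y) = 5*x^2 + 8*y^2.
Starting point: (1.6072, 4.6773), alpha = 0.05
Step 1: grad_x = 2*5*1.6072 = 16.072, grad_y = 2*8*4.6773 = 74.8368
  x_1 = 1.6072 - 0.05*16.072 = 0.8036
  y_1 = 4.6773 - 0.05*74.8368 = 0.9355
Step 2: grad_x = 2*5*0.8036 = 8.036, grad_y = 2*8*0.9355 = 14.9674
  x_2 = 0.8036 - 0.05*8.036 = 0.4018
  y_2 = 0.9355 - 0.05*14.9674 = 0.1871
Step 3: grad_x = 2*5*0.4018 = 4.018, grad_y = 2*8*0.1871 = 2.9935
  x_3 = 0.4018 - 0.05*4.018 = 0.2009
  y_3 = 0.1871 - 0.05*2.9935 = 0.0374
f(0.2009, 0.0374) = 5*0.2009^2 + 8*0.0374^2 = 0.213


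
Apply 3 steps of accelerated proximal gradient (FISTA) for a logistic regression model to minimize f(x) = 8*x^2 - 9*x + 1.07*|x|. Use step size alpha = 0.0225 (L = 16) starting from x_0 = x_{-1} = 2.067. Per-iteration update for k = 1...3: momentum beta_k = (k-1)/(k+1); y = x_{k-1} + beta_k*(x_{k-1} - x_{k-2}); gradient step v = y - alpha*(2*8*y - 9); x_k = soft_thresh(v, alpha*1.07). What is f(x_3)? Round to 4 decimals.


FISTA on f(x) = 8*x^2 - 9*x + 1.07*|x|
L = 16, alpha = 0.0225
Iteration 1: beta = 0.0, y = 2.067 + 0.0*(2.067 - 2.067) = 2.067
  grad(y) = 24.072, v = y - alpha*grad = 1.5254
  prox(v) = soft_thresh(1.5254, 0.0241) = 1.5013
Iteration 2: beta = 0.3333, y = 1.5013 + 0.3333*(1.5013 - 2.067) = 1.3127
  grad(y) = 12.0038, v = y - alpha*grad = 1.0427
  prox(v) = soft_thresh(1.0427, 0.0241) = 1.0186
Iteration 3: beta = 0.5, y = 1.0186 + 0.5*(1.0186 - 1.5013) = 0.7772
  grad(y) = 3.4354, v = y - alpha*grad = 0.6999
  prox(v) = soft_thresh(0.6999, 0.0241) = 0.6758
f(x_3) = 8*0.6758^2 - 9*0.6758 + 1.07*|0.6758| = -1.7053


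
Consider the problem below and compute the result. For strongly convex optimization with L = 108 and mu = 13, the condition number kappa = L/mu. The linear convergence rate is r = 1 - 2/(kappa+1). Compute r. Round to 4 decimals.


Step 1: Compute the condition number.
kappa = L/mu = 108/13 = 8.3077
Step 2: Compute the convergence rate.
r = 1 - 2/(kappa + 1) = 1 - 2*mu/(L + mu) = (L - mu)/(L + mu) = 95/121 = 0.7851


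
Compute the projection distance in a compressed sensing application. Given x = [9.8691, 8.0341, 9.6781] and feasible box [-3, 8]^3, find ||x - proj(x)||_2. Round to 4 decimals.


Project each component onto [-3, 8].
clip(9.8691) = 8.0, clip(8.0341) = 8.0, clip(9.6781) = 8.0
Projection = [8.0, 8.0, 8.0]
Squared diffs: [3.4935, 0.0012, 2.816]
Distance = sqrt(6.3107) = 2.5121


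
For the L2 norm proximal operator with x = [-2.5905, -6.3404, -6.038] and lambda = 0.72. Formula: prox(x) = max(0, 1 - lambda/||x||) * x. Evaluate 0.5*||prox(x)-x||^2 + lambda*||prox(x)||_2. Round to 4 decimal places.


Step 1: Compute ||x||.
||x|| = 9.1307
Step 2: Compute scaling factor.
scale = max(0, 1 - 0.72/9.1307) = 0.9211
Step 3: prox(x) = [-2.3862, -5.8404, -5.5619]
||prox(x)|| = 8.4107
Step 4: Proximal objective.
0.5*||prox-x||^2 = 0.2592
lambda*||prox|| = 6.0557
Total = 6.3149


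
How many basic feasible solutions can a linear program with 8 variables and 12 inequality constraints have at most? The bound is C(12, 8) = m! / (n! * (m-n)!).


Each vertex corresponds to some choice of n active constraints out of m, so the number of vertices is at most C(m, n) = m! / (n!(m-n)!).
m = 12, n = 8
Numerator: 12 * 11 * 10 * 9 * 8 * 7 * 6 * 5
Denominator: 8! = 40320
C(12, 8) = 495


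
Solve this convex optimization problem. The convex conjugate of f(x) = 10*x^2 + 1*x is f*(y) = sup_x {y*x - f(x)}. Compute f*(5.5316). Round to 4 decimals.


f*(y) = sup_x {y*x - a*x^2 - b*x} = sup_x {(y-b)*x - a*x^2}
FOC: (y - b) - 2a*x = 0 => x* = (y - b)/(2a)
x* = (5.5316 - 1)/(2*10) = 0.2266
f*(5.5316) = (y-b)^2/(4a) = (5.5316 - 1)^2/(4*10)
= 20.5354/40 = 0.5134


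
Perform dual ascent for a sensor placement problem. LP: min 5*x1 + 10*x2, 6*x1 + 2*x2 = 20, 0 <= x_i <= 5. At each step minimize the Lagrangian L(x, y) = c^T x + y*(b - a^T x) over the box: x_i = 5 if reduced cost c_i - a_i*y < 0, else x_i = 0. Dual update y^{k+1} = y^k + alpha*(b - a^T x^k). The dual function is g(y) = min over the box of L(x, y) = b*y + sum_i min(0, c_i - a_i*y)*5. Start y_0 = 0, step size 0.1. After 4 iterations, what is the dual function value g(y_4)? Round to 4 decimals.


Dual ascent for LP: min 5*x1 + 10*x2, 6*x1 + 2*x2 = 20, 0 <= x_i <= 5
Step 1: y^k = 0.0, reduced costs: (5.0, 10.0)
  x^k = (0.0, 0.0), subgradient = b - a^T x = 20.0
  y^{k+1} = 0.0 + 0.1*20.0 = 2.0
Step 2: y^k = 2.0, reduced costs: (-7.0, 6.0)
  x^k = (5.0, 0.0), subgradient = b - a^T x = -10.0
  y^{k+1} = 2.0 + 0.1*-10.0 = 1.0
Step 3: y^k = 1.0, reduced costs: (-1.0, 8.0)
  x^k = (5.0, 0.0), subgradient = b - a^T x = -10.0
  y^{k+1} = 1.0 + 0.1*-10.0 = 0.0
Step 4: y^k = 0.0, reduced costs: (5.0, 10.0)
  x^k = (0.0, 0.0), subgradient = b - a^T x = 20.0
  y^{k+1} = 0.0 + 0.1*20.0 = 2.0
Dual objective at y_4 = 2.0: reduced costs (-7.0, 6.0), box minimizer x = (5.0, 0.0)
g(y_4) = b*y + (c1 - a1*y)*x1 + (c2 - a2*y)*x2 = 20*2.0 + (-7.0)*5.0 + 6.0*0.0 = 40.0 - 35.0 + 0.0 = 5.0


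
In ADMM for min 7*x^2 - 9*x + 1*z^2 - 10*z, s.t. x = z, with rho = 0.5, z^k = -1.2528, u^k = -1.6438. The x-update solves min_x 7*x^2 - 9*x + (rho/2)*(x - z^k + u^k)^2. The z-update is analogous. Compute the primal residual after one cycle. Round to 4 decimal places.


ADMM iteration with rho = 0.5, z^k = -1.2528, u^k = -1.6438
Step 1: x-update.
Minimize 7*x^2 - 9*x + (0.5/2)*(x + 1.2528 - 1.6438)^2
FOC: (2*7 + 0.5)*x = 9 + 0.5*(-1.2528 + 1.6438)
x^{k+1} = 0.6342
Step 2: z-update.
Minimize 1*z^2 - 10*z + (0.5/2)*(0.6342 - z - 1.6438)^2
FOC: (2*1 + 0.5)*z = 10 + 0.5*(0.6342 - 1.6438)
z^{k+1} = 3.7981
Step 3: u-update.
u^{k+1} = -1.6438 + 0.6342 - 3.7981 = -4.8077
Step 4: Primal residual = |0.6342 - 3.7981| = 3.1639


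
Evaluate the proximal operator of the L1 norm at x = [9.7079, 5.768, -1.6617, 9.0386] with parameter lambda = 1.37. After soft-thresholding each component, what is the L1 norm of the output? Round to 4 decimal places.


Soft-thresholding with lambda = 1.37:
prox(9.7079) = sign(9.7079)*max(|9.7079| - 1.37, 0) = 8.3379
prox(5.768) = sign(5.768)*max(|5.768| - 1.37, 0) = 4.398
prox(-1.6617) = sign(-1.6617)*max(|-1.6617| - 1.37, 0) = -0.2917
prox(9.0386) = sign(9.0386)*max(|9.0386| - 1.37, 0) = 7.6686
prox(x) = [8.3379, 4.398, -0.2917, 7.6686]
||prox(x)||_1 = 8.3379 + 4.398 + 0.2917 + 7.6686 = 20.6962


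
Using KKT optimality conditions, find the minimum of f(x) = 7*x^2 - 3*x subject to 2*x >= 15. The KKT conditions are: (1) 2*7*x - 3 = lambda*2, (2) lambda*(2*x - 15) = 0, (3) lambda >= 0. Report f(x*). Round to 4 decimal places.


Step 1: Try lambda = 0 (constraint inactive).
x_unc = 3/(2*7) = 0.2143
Check: 2*0.2143 = 0.4286 < 15 -- violated!
Step 2: Constraint must be active: 2*x = 15
x* = 15/2 = 7.5
lambda = (2*7*7.5 - 3)/2 = 51.0
Step 3: Compute optimal value.
f(x*) = 7*7.5^2 - 3*7.5 = 371.25


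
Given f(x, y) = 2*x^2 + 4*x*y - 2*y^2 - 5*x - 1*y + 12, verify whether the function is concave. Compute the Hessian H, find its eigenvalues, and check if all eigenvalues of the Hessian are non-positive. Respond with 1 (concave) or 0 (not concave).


The Hessian of f(x,y) = 2*x^2 + 4*x*y - 2*y^2 - 5*x - 1*y + 12 is:
H = [[4, 4], [4, -4]]
Trace = 4 - 4 = 0
Determinant = 4*-4 - (4)^2 = -32
Discriminant = (0)^2 - 4*-32 = 128.0
Eigenvalues: lambda_1 = -5.6569, lambda_2 = 5.6569
The function is not concave.

0


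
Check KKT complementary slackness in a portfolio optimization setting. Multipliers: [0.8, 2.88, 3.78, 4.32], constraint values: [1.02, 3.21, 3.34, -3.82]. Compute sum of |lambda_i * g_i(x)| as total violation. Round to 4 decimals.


KKT complementary slackness check:
lambda_1 * g_1 = 0.8 * 1.02 = 0.816
lambda_2 * g_2 = 2.88 * 3.21 = 9.2448
lambda_3 * g_3 = 3.78 * 3.34 = 12.6252
lambda_4 * g_4 = 4.32 * -3.82 = -16.5024
Total violation = 0.816 + 9.2448 + 12.6252 + 16.5024 = 39.1884


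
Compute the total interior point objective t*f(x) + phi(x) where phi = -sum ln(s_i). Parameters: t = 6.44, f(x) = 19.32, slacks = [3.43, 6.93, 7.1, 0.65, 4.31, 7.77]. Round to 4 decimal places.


Step 1: Compute log-barrier.
ln values: [1.2326, 1.9359, 1.9601, -0.4308, 1.4609, 2.0503]
phi = -(1.2326 + 1.9359 + 1.9601 - 0.4308 + 1.4609 + 2.0503) = -8.2089
Step 2: Compute augmented objective.
t*f(x) = 6.44*19.32 = 124.4208
Total = 124.4208 - 8.2089 = 116.2119


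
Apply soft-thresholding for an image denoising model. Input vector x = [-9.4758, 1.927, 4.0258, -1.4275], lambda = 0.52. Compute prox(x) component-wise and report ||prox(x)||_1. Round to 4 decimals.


Soft-thresholding with lambda = 0.52:
prox(-9.4758) = sign(-9.4758)*max(|-9.4758| - 0.52, 0) = -8.9558
prox(1.927) = sign(1.927)*max(|1.927| - 0.52, 0) = 1.407
prox(4.0258) = sign(4.0258)*max(|4.0258| - 0.52, 0) = 3.5058
prox(-1.4275) = sign(-1.4275)*max(|-1.4275| - 0.52, 0) = -0.9075
prox(x) = [-8.9558, 1.407, 3.5058, -0.9075]
||prox(x)||_1 = 8.9558 + 1.407 + 3.5058 + 0.9075 = 14.7761


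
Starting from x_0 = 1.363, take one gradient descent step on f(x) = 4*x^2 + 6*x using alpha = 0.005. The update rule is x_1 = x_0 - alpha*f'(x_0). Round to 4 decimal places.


We compute the gradient at x_0 and apply the update.
f'(x) = 8*x + 6
f'(1.363) = 8*1.363 + 6 = 16.904
x_1 = 1.363 - 0.005*16.904 = 1.2785


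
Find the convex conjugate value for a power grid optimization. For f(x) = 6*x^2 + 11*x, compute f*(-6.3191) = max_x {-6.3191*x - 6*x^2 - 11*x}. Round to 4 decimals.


f*(y) = sup_x {y*x - a*x^2 - b*x} = sup_x {(y-b)*x - a*x^2}
FOC: (y - b) - 2a*x = 0 => x* = (y - b)/(2a)
x* = (-6.3191 - 11)/(2*6) = -1.4433
f*(-6.3191) = (y-b)^2/(4a) = (-6.3191 - 11)^2/(4*6)
= 299.9512/24 = 12.498


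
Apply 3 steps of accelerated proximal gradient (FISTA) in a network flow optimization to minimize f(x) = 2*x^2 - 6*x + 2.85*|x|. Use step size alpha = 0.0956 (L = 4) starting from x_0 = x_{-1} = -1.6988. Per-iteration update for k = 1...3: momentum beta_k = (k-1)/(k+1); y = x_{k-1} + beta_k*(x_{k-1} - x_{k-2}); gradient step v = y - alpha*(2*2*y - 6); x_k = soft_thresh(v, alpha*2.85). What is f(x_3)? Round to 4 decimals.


FISTA on f(x) = 2*x^2 - 6*x + 2.85*|x|
L = 4, alpha = 0.0956
Iteration 1: beta = 0.0, y = -1.6988 + 0.0*(-1.6988 + 1.6988) = -1.6988
  grad(y) = -12.7952, v = y - alpha*grad = -0.4756
  prox(v) = soft_thresh(-0.4756, 0.2725) = -0.2031
Iteration 2: beta = 0.3333, y = -0.2031 + 0.3333*(-0.2031 + 1.6988) = 0.2954
  grad(y) = -4.8182, v = y - alpha*grad = 0.7561
  prox(v) = soft_thresh(0.7561, 0.2725) = 0.4836
Iteration 3: beta = 0.5, y = 0.4836 + 0.5*(0.4836 + 0.2031) = 0.827
  grad(y) = -2.6921, v = y - alpha*grad = 1.0843
  prox(v) = soft_thresh(1.0843, 0.2725) = 0.8119
f(x_3) = 2*0.8119^2 - 6*0.8119 + 2.85*|0.8119| = -1.2391


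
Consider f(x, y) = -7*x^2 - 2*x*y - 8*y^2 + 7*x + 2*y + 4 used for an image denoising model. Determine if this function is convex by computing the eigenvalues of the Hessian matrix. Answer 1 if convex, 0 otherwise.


The Hessian of f(x,y) = -7*x^2 - 2*x*y - 8*y^2 + 7*x + 2*y + 4 is:
H = [[-14, -2], [-2, -16]]
Trace = -14 - 16 = -30
Determinant = -14*-16 - (-2)^2 = 220
Discriminant = (-30)^2 - 4*220 = 20.0
Eigenvalues: lambda_1 = -17.2361, lambda_2 = -12.7639
The function is not convex.

0


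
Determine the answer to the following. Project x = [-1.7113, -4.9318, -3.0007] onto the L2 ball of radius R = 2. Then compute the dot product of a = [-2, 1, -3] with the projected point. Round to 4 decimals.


Step 1: Compute ||x|| (intermediates to 6 decimals).
||x|| = sqrt((-1.7113)^2 + (-4.9318)^2 + (-3.0007)^2) = 6.021246
Step 2: Project.
Since ||x|| > R, scale = R/||x|| = 2/6.021246 = 0.332157, proj(x) = scale * x
proj(x) = [-0.56842, -1.638132, -0.996704]
Step 3: Dot product.
a^T * proj(x) = -2*(-0.56842) + 1*(-1.638132) - 3*(-0.996704) = 2.4888


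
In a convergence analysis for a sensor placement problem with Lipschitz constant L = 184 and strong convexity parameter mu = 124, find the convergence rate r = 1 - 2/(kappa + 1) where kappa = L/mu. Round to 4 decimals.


Step 1: Compute the condition number.
kappa = L/mu = 184/124 = 1.4839
Step 2: Compute the convergence rate.
r = 1 - 2/(kappa + 1) = 1 - 2*mu/(L + mu) = (L - mu)/(L + mu) = 60/308 = 0.1948


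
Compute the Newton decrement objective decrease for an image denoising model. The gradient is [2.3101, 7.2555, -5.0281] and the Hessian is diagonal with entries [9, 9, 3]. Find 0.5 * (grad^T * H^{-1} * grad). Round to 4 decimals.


Step 1: H is diagonal, so H^(-1) * g = [0.2567, 0.8062, -1.676].
Step 2: g^T H^(-1) g = sum_i g_i^2 / H_ii
  = (2.3101)^2/9 + (7.2555)^2/9 + (-5.0281)^2/3
  = 0.593 + 5.8491 + 8.4273 = 14.8694
Step 3: Objective decrease = 0.5 * g^T H^(-1) g = 7.4347


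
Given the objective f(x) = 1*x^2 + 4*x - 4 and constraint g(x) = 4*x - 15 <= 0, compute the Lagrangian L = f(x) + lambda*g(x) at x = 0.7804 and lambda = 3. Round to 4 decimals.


Step 1: Evaluate f(x).
f(0.7804) = 1*0.7804^2 + 4*0.7804 - 4 = -0.2694
Step 2: Evaluate g(x).
g(0.7804) = 4*0.7804 - 15 = -11.8784
Step 3: Compute Lagrangian.
L = -0.2694 + 3*-11.8784 = -35.9046


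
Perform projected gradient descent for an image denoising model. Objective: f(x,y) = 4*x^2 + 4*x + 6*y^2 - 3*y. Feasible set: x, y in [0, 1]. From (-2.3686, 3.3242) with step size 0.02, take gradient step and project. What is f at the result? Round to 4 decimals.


Step 1: Compute gradient at (-2.3686, 3.3242).
grad_x = 2*4*-2.3686 + 4 = -14.9488
grad_y = 2*6*3.3242 - 3 = 36.8904
Step 2: Gradient step.
x_raw = -2.3686 - 0.02*-14.9488 = -2.0696
y_raw = 3.3242 - 0.02*36.8904 = 2.5864
Step 3: Project onto [0, 1].
x_proj = clip(-2.0696) = 0.0
y_proj = clip(2.5864) = 1.0
Step 4: Evaluate f.
f(0.0, 1.0) = 3.0


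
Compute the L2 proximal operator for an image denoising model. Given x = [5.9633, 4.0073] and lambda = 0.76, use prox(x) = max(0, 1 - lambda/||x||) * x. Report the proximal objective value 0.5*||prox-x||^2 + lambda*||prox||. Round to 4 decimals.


Step 1: Compute ||x||.
||x|| = 7.1847
Step 2: Compute scaling factor.
scale = max(0, 1 - 0.76/7.1847) = 0.8942
Step 3: prox(x) = [5.3325, 3.5834]
||prox(x)|| = 6.4247
Step 4: Proximal objective.
0.5*||prox-x||^2 = 0.2888
lambda*||prox|| = 4.8828
Total = 5.1715


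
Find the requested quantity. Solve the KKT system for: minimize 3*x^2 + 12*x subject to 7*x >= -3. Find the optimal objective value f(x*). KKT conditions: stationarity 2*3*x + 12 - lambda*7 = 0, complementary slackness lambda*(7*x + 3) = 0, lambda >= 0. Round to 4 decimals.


Step 1: Try lambda = 0 (constraint inactive).
x_unc = -12/(2*3) = -2.0
Check: 7*-2.0 = -14.0 < -3 -- violated!
Step 2: Constraint must be active: 7*x = -3
x* = -3/7 = -0.4286 (rounded; the exact value -3/7 is used below)
lambda = (2*3*(-3/7) + 12)/7 = 1.3469
Step 3: Compute optimal value.
f(x*) = 3*(-3/7)^2 + 12*(-3/7) = -4.5918


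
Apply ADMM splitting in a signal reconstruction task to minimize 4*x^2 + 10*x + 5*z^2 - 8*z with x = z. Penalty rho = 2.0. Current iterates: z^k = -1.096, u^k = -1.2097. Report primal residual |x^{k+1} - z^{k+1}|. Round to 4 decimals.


ADMM iteration with rho = 2.0, z^k = -1.096, u^k = -1.2097
Step 1: x-update.
Minimize 4*x^2 + 10*x + (2.0/2)*(x + 1.096 - 1.2097)^2
FOC: (2*4 + 2.0)*x = -10 + 2.0*(-1.096 + 1.2097)
x^{k+1} = -0.9773
Step 2: z-update.
Minimize 5*z^2 - 8*z + (2.0/2)*(-0.9773 - z - 1.2097)^2
FOC: (2*5 + 2.0)*z = 8 + 2.0*(-0.9773 - 1.2097)
z^{k+1} = 0.3022
Step 3: u-update.
u^{k+1} = -1.2097 - 0.9773 - 0.3022 = -2.4891
Step 4: Primal residual = |-0.9773 - 0.3022| = 1.2794


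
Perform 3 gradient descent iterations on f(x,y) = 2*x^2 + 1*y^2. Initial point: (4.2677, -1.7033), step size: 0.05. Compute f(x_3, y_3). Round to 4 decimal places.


Gradient descent on f(x,y) = 2*x^2 + 1*y^2.
Starting point: (4.2677, -1.7033), alpha = 0.05
Step 1: grad_x = 2*2*4.2677 = 17.0708, grad_y = 2*1*-1.7033 = -3.4066
  x_1 = 4.2677 - 0.05*17.0708 = 3.4142
  y_1 = -1.7033 - 0.05*-3.4066 = -1.533
Step 2: grad_x = 2*2*3.4142 = 13.6566, grad_y = 2*1*-1.533 = -3.0659
  x_2 = 3.4142 - 0.05*13.6566 = 2.7313
  y_2 = -1.533 - 0.05*-3.0659 = -1.3797
Step 3: grad_x = 2*2*2.7313 = 10.9253, grad_y = 2*1*-1.3797 = -2.7593
  x_3 = 2.7313 - 0.05*10.9253 = 2.1851
  y_3 = -1.3797 - 0.05*-2.7593 = -1.2417
f(2.1851, -1.2417) = 2*2.1851^2 + 1*(-1.2417)^2 = 11.0908


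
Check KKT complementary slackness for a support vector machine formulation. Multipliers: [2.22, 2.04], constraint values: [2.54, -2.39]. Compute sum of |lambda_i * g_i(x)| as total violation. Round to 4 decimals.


KKT complementary slackness check:
lambda_1 * g_1 = 2.22 * 2.54 = 5.6388
lambda_2 * g_2 = 2.04 * -2.39 = -4.8756
Total violation = 5.6388 + 4.8756 = 10.5144


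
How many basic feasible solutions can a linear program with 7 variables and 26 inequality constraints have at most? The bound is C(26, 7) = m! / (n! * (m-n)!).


Each vertex corresponds to some choice of n active constraints out of m, so the number of vertices is at most C(m, n) = m! / (n!(m-n)!).
m = 26, n = 7
Numerator: 26 * 25 * 24 * 23 * 22 * 21 * 20
Denominator: 7! = 5040
C(26, 7) = 657800


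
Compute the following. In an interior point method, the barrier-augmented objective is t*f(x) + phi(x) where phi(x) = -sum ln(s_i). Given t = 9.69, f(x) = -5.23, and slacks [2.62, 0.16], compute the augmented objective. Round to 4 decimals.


Step 1: Compute log-barrier.
ln values: [0.9632, -1.8326]
phi = -(0.9632 - 1.8326) = 0.8694
Step 2: Compute augmented objective.
t*f(x) = 9.69*-5.23 = -50.6787
Total = -50.6787 + 0.8694 = -49.8093


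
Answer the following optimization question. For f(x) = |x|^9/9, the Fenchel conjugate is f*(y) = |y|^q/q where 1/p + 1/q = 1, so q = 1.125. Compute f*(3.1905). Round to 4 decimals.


The conjugate exponent q satisfies 1/p + 1/q = 1.
p = 9, so q = 9/(9 - 1) = 1.125
|y|^q = 3.1905^1.125 = 3.6884
f*(3.1905) = 3.6884 / 1.125 = 3.2786


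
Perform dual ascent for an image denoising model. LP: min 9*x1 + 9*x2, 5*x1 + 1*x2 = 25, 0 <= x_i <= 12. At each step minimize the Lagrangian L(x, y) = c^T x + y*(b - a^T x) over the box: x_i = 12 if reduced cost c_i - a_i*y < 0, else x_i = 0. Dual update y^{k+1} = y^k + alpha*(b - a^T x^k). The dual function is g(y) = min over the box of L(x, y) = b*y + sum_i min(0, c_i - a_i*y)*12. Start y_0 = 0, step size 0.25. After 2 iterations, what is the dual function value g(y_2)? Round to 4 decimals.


Dual ascent for LP: min 9*x1 + 9*x2, 5*x1 + 1*x2 = 25, 0 <= x_i <= 12
Step 1: y^k = 0.0, reduced costs: (9.0, 9.0)
  x^k = (0.0, 0.0), subgradient = b - a^T x = 25.0
  y^{k+1} = 0.0 + 0.25*25.0 = 6.25
Step 2: y^k = 6.25, reduced costs: (-22.25, 2.75)
  x^k = (12.0, 0.0), subgradient = b - a^T x = -35.0
  y^{k+1} = 6.25 + 0.25*-35.0 = -2.5
Dual objective at y_2 = -2.5: reduced costs (21.5, 11.5), box minimizer x = (0.0, 0.0)
g(y_2) = b*y + (c1 - a1*y)*x1 + (c2 - a2*y)*x2 = 25*(-2.5) + 21.5*0.0 + 11.5*0.0 = -62.5 + 0.0 + 0.0 = -62.5


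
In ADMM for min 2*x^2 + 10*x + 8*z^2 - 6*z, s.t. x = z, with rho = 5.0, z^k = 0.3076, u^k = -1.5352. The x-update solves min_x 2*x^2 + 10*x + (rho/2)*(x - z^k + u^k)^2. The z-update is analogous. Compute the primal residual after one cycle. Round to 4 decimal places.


ADMM iteration with rho = 5.0, z^k = 0.3076, u^k = -1.5352
Step 1: x-update.
Minimize 2*x^2 + 10*x + (5.0/2)*(x - 0.3076 - 1.5352)^2
FOC: (2*2 + 5.0)*x = -10 + 5.0*(0.3076 + 1.5352)
x^{k+1} = -0.0873
Step 2: z-update.
Minimize 8*z^2 - 6*z + (5.0/2)*(-0.0873 - z - 1.5352)^2
FOC: (2*8 + 5.0)*z = 6 + 5.0*(-0.0873 - 1.5352)
z^{k+1} = -0.1006
Step 3: u-update.
u^{k+1} = -1.5352 - 0.0873 + 0.1006 = -1.5219
Step 4: Primal residual = |-0.0873 + 0.1006| = 0.0133


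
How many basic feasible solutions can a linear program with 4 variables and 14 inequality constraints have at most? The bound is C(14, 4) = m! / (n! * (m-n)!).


Each vertex corresponds to some choice of n active constraints out of m, so the number of vertices is at most C(m, n) = m! / (n!(m-n)!).
m = 14, n = 4
Numerator: 14 * 13 * 12 * 11
Denominator: 4! = 24
C(14, 4) = 1001


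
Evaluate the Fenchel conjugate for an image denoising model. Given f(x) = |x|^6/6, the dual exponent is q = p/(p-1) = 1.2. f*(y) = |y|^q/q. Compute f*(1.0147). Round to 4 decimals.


The conjugate exponent q satisfies 1/p + 1/q = 1.
p = 6, so q = 6/(6 - 1) = 1.2
|y|^q = 1.0147^1.2 = 1.0177
f*(1.0147) = 1.0177 / 1.2 = 0.8481


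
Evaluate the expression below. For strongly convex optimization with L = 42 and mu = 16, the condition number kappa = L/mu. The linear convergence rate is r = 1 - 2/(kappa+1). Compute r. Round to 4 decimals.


Step 1: Compute the condition number.
kappa = L/mu = 42/16 = 2.625
Step 2: Compute the convergence rate.
r = 1 - 2/(kappa + 1) = 1 - 2*mu/(L + mu) = (L - mu)/(L + mu) = 26/58 = 0.4483


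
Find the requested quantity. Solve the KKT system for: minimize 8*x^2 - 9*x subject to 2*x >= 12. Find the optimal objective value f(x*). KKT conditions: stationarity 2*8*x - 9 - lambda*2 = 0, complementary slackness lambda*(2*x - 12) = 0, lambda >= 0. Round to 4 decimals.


Step 1: Try lambda = 0 (constraint inactive).
x_unc = 9/(2*8) = 0.5625
Check: 2*0.5625 = 1.125 < 12 -- violated!
Step 2: Constraint must be active: 2*x = 12
x* = 12/2 = 6.0
lambda = (2*8*6.0 - 9)/2 = 43.5
Step 3: Compute optimal value.
f(x*) = 8*6.0^2 - 9*6.0 = 234.0


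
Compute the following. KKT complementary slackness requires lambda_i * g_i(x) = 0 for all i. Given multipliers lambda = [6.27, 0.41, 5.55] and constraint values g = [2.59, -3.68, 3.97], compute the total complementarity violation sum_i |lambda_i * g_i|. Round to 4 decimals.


KKT complementary slackness check:
lambda_1 * g_1 = 6.27 * 2.59 = 16.2393
lambda_2 * g_2 = 0.41 * -3.68 = -1.5088
lambda_3 * g_3 = 5.55 * 3.97 = 22.0335
Total violation = 16.2393 + 1.5088 + 22.0335 = 39.7816


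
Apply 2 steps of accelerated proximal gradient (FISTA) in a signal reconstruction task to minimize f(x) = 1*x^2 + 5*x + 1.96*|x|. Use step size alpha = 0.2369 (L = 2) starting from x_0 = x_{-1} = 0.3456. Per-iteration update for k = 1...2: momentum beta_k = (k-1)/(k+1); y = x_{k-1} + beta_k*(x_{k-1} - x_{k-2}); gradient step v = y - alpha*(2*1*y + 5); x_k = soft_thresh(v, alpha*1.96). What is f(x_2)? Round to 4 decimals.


FISTA on f(x) = 1*x^2 + 5*x + 1.96*|x|
L = 2, alpha = 0.2369
Iteration 1: beta = 0.0, y = 0.3456 + 0.0*(0.3456 - 0.3456) = 0.3456
  grad(y) = 5.6912, v = y - alpha*grad = -1.0026
  prox(v) = soft_thresh(-1.0026, 0.4643) = -0.5383
Iteration 2: beta = 0.3333, y = -0.5383 + 0.3333*(-0.5383 - 0.3456) = -0.833
  grad(y) = 3.3341, v = y - alpha*grad = -1.6228
  prox(v) = soft_thresh(-1.6228, 0.4643) = -1.1585
f(x_2) = 1*(-1.1585)^2 + 5*(-1.1585) + 1.96*|-1.1585| = -2.1797


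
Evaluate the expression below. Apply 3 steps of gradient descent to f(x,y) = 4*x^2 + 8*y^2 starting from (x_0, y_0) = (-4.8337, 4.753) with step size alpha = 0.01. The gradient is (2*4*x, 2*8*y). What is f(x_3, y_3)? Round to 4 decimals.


Gradient descent on f(x,y) = 4*x^2 + 8*y^2.
Starting point: (-4.8337, 4.753), alpha = 0.01
Step 1: grad_x = 2*4*-4.8337 = -38.6696, grad_y = 2*8*4.753 = 76.048
  x_1 = -4.8337 - 0.01*-38.6696 = -4.447
  y_1 = 4.753 - 0.01*76.048 = 3.9925
Step 2: grad_x = 2*4*-4.447 = -35.576, grad_y = 2*8*3.9925 = 63.8803
  x_2 = -4.447 - 0.01*-35.576 = -4.0912
  y_2 = 3.9925 - 0.01*63.8803 = 3.3537
Step 3: grad_x = 2*4*-4.0912 = -32.7299, grad_y = 2*8*3.3537 = 53.6595
  x_3 = -4.0912 - 0.01*-32.7299 = -3.7639
  y_3 = 3.3537 - 0.01*53.6595 = 2.8171
f(-3.7639, 2.8171) = 4*(-3.7639)^2 + 8*2.8171^2 = 120.1585


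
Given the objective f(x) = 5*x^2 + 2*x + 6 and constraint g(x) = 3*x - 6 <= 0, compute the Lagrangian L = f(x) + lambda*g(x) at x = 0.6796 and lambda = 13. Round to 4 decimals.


Step 1: Evaluate f(x).
f(0.6796) = 5*0.6796^2 + 2*0.6796 + 6 = 9.6685
Step 2: Evaluate g(x).
g(0.6796) = 3*0.6796 - 6 = -3.9612
Step 3: Compute Lagrangian.
L = 9.6685 + 13*-3.9612 = -41.8271


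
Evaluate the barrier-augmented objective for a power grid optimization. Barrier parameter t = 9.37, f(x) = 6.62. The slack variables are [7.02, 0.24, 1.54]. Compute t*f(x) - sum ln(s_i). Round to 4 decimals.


Step 1: Compute log-barrier.
ln values: [1.9488, -1.4271, 0.4318]
phi = -(1.9488 - 1.4271 + 0.4318) = -0.9534
Step 2: Compute augmented objective.
t*f(x) = 9.37*6.62 = 62.0294
Total = 62.0294 - 0.9534 = 61.076


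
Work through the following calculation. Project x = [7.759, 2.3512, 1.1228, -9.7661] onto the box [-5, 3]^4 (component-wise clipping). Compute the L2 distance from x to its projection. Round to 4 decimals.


Project each component onto [-5, 3].
clip(7.759) = 3.0, clip(2.3512) = 2.3512, clip(1.1228) = 1.1228, clip(-9.7661) = -5.0
Projection = [3.0, 2.3512, 1.1228, -5.0]
Squared diffs: [22.6481, 0.0, 0.0, 22.7157]
Distance = sqrt(45.3638) = 6.7353


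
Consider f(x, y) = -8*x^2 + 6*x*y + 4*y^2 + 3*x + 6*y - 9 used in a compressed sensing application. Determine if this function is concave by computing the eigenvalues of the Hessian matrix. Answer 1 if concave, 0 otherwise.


The Hessian of f(x,y) = -8*x^2 + 6*x*y + 4*y^2 + 3*x + 6*y - 9 is:
H = [[-16, 6], [6, 8]]
Trace = -16 + 8 = -8
Determinant = -16*8 - (6)^2 = -164
Discriminant = (-8)^2 - 4*-164 = 720.0
Eigenvalues: lambda_1 = -17.4164, lambda_2 = 9.4164
The function is not concave.

0


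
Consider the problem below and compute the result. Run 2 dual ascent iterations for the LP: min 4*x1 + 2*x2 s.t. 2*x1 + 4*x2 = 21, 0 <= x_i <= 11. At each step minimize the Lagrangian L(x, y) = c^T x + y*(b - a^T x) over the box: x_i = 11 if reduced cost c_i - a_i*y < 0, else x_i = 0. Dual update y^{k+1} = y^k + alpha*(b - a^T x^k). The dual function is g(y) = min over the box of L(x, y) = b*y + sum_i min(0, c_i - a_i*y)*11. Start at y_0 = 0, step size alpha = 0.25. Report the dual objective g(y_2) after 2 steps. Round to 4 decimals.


Dual ascent for LP: min 4*x1 + 2*x2, 2*x1 + 4*x2 = 21, 0 <= x_i <= 11
Step 1: y^k = 0.0, reduced costs: (4.0, 2.0)
  x^k = (0.0, 0.0), subgradient = b - a^T x = 21.0
  y^{k+1} = 0.0 + 0.25*21.0 = 5.25
Step 2: y^k = 5.25, reduced costs: (-6.5, -19.0)
  x^k = (11.0, 11.0), subgradient = b - a^T x = -45.0
  y^{k+1} = 5.25 + 0.25*-45.0 = -6.0
Dual objective at y_2 = -6.0: reduced costs (16.0, 26.0), box minimizer x = (0.0, 0.0)
g(y_2) = b*y + (c1 - a1*y)*x1 + (c2 - a2*y)*x2 = 21*(-6.0) + 16.0*0.0 + 26.0*0.0 = -126.0 + 0.0 + 0.0 = -126.0


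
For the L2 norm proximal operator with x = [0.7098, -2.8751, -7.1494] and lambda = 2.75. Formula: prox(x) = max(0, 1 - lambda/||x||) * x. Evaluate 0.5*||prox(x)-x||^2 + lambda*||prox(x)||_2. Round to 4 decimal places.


Step 1: Compute ||x||.
||x|| = 7.7385
Step 2: Compute scaling factor.
scale = max(0, 1 - 2.75/7.7385) = 0.6446
Step 3: prox(x) = [0.4576, -1.8534, -4.6087]
||prox(x)|| = 4.9885
Step 4: Proximal objective.
0.5*||prox-x||^2 = 3.7813
lambda*||prox|| = 13.7184
Total = 17.4995


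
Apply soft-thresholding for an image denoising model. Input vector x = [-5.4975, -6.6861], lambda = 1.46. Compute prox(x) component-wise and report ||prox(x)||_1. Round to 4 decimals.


Soft-thresholding with lambda = 1.46:
prox(-5.4975) = sign(-5.4975)*max(|-5.4975| - 1.46, 0) = -4.0375
prox(-6.6861) = sign(-6.6861)*max(|-6.6861| - 1.46, 0) = -5.2261
prox(x) = [-4.0375, -5.2261]
||prox(x)||_1 = 4.0375 + 5.2261 = 9.2636


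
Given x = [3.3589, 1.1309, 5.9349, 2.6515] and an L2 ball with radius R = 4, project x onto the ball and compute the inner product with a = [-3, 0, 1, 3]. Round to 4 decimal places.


Step 1: Compute ||x|| (intermediates to 6 decimals).
||x|| = sqrt(3.3589^2 + 1.1309^2 + 5.9349^2 + 2.6515^2) = 7.403691
Step 2: Project.
Since ||x|| > R, scale = R/||x|| = 4/7.403691 = 0.540271, proj(x) = scale * x
proj(x) = [1.814716, 0.610992, 3.206454, 1.432529]
Step 3: Dot product.
a^T * proj(x) = -3*1.814716 + 0*0.610992 + 1*3.206454 + 3*1.432529 = 2.0599


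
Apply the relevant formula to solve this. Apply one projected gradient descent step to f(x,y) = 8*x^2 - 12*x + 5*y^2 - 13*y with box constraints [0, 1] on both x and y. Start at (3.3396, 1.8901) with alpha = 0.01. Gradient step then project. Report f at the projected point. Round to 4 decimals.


Step 1: Compute gradient at (3.3396, 1.8901).
grad_x = 2*8*3.3396 - 12 = 41.4336
grad_y = 2*5*1.8901 - 13 = 5.901
Step 2: Gradient step.
x_raw = 3.3396 - 0.01*41.4336 = 2.9253
y_raw = 1.8901 - 0.01*5.901 = 1.8311
Step 3: Project onto [0, 1].
x_proj = clip(2.9253) = 1.0
y_proj = clip(1.8311) = 1.0
Step 4: Evaluate f.
f(1.0, 1.0) = -12.0


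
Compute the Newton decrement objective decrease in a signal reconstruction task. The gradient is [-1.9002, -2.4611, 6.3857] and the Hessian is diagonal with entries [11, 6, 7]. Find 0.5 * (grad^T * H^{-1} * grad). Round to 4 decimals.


Step 1: H is diagonal, so H^(-1) * g = [-0.1727, -0.4102, 0.9122].
Step 2: g^T H^(-1) g = sum_i g_i^2 / H_ii
  = (-1.9002)^2/11 + (-2.4611)^2/6 + (6.3857)^2/7
  = 0.3283 + 1.0095 + 5.8253 = 7.1631
Step 3: Objective decrease = 0.5 * g^T H^(-1) g = 3.5815


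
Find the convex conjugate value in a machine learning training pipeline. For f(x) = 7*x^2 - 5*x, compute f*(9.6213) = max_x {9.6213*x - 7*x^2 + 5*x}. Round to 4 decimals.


f*(y) = sup_x {y*x - a*x^2 - b*x} = sup_x {(y-b)*x - a*x^2}
FOC: (y - b) - 2a*x = 0 => x* = (y - b)/(2a)
x* = (9.6213 + 5)/(2*7) = 1.0444
f*(9.6213) = (y-b)^2/(4a) = (9.6213 + 5)^2/(4*7)
= 213.7824/28 = 7.6351


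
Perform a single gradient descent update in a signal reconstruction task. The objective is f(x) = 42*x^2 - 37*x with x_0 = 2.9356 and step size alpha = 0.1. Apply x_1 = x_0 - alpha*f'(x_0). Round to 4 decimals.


We compute the gradient at x_0 and apply the update.
f'(x) = 84*x - 37
f'(2.9356) = 84*2.9356 - 37 = 209.5904
x_1 = 2.9356 - 0.1*209.5904 = -18.0234


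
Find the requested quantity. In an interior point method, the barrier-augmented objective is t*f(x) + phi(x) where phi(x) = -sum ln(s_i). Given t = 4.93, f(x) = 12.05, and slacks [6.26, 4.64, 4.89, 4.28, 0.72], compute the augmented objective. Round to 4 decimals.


Step 1: Compute log-barrier.
ln values: [1.8342, 1.5347, 1.5872, 1.454, -0.3285]
phi = -(1.8342 + 1.5347 + 1.5872 + 1.454 - 0.3285) = -6.0815
Step 2: Compute augmented objective.
t*f(x) = 4.93*12.05 = 59.4065
Total = 59.4065 - 6.0815 = 53.325


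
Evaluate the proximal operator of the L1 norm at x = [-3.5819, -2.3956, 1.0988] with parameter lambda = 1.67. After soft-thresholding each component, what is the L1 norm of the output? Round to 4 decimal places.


Soft-thresholding with lambda = 1.67:
prox(-3.5819) = sign(-3.5819)*max(|-3.5819| - 1.67, 0) = -1.9119
prox(-2.3956) = sign(-2.3956)*max(|-2.3956| - 1.67, 0) = -0.7256
prox(1.0988) = sign(1.0988)*max(|1.0988| - 1.67, 0) = 0.0
prox(x) = [-1.9119, -0.7256, 0.0]
||prox(x)||_1 = 1.9119 + 0.7256 + 0.0 = 2.6375


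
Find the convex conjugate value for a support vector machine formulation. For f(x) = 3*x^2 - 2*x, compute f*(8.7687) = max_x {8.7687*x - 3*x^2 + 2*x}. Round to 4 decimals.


f*(y) = sup_x {y*x - a*x^2 - b*x} = sup_x {(y-b)*x - a*x^2}
FOC: (y - b) - 2a*x = 0 => x* = (y - b)/(2a)
x* = (8.7687 + 2)/(2*3) = 1.7948
f*(8.7687) = (y-b)^2/(4a) = (8.7687 + 2)^2/(4*3)
= 115.9649/12 = 9.6637


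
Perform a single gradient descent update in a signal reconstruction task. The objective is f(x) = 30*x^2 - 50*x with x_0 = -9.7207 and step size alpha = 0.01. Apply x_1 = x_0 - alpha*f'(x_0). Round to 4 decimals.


We compute the gradient at x_0 and apply the update.
f'(x) = 60*x - 50
f'(-9.7207) = 60*-9.7207 - 50 = -633.242
x_1 = -9.7207 - 0.01*-633.242 = -3.3883


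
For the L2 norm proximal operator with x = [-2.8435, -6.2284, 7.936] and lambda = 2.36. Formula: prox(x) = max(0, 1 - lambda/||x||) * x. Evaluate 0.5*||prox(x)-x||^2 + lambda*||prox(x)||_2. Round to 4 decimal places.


Step 1: Compute ||x||.
||x|| = 10.4813
Step 2: Compute scaling factor.
scale = max(0, 1 - 2.36/10.4813) = 0.7748
Step 3: prox(x) = [-2.2033, -4.826, 6.1491]
||prox(x)|| = 8.1213
Step 4: Proximal objective.
0.5*||prox-x||^2 = 2.7848
lambda*||prox|| = 19.1663
Total = 21.9512


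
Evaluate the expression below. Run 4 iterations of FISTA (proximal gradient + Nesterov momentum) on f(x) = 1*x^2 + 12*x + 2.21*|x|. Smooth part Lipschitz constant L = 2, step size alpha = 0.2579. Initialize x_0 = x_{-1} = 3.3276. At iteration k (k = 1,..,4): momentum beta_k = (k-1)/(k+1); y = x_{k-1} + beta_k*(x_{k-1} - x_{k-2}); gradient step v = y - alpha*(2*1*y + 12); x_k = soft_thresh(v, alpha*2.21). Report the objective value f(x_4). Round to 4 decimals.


FISTA on f(x) = 1*x^2 + 12*x + 2.21*|x|
L = 2, alpha = 0.2579
Iteration 1: beta = 0.0, y = 3.3276 + 0.0*(3.3276 - 3.3276) = 3.3276
  grad(y) = 18.6552, v = y - alpha*grad = -1.4836
  prox(v) = soft_thresh(-1.4836, 0.57) = -0.9136
Iteration 2: beta = 0.3333, y = -0.9136 + 0.3333*(-0.9136 - 3.3276) = -2.3274
  grad(y) = 7.3453, v = y - alpha*grad = -4.2217
  prox(v) = soft_thresh(-4.2217, 0.57) = -3.6517
Iteration 3: beta = 0.5, y = -3.6517 + 0.5*(-3.6517 + 0.9136) = -5.0208
  grad(y) = 1.9584, v = y - alpha*grad = -5.5259
  prox(v) = soft_thresh(-5.5259, 0.57) = -4.9559
Iteration 4: beta = 0.6, y = -4.9559 + 0.6*(-4.9559 + 3.6517) = -5.7384
  grad(y) = 0.5232, v = y - alpha*grad = -5.8733
  prox(v) = soft_thresh(-5.8733, 0.57) = -5.3034
f(x_4) = 1*(-5.3034)^2 + 12*(-5.3034) + 2.21*|-5.3034| = -23.7942


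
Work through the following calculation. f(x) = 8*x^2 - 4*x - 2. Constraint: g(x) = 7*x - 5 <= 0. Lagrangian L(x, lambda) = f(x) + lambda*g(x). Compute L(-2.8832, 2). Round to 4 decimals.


Step 1: Evaluate f(x).
f(-2.8832) = 8*(-2.8832)^2 - 4*(-2.8832) - 2 = 76.0355
Step 2: Evaluate g(x).
g(-2.8832) = 7*-2.8832 - 5 = -25.1824
Step 3: Compute Lagrangian.
L = 76.0355 + 2*-25.1824 = 25.6707


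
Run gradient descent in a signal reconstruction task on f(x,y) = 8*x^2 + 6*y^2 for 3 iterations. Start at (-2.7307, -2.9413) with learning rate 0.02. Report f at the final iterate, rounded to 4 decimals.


Gradient descent on f(x,y) = 8*x^2 + 6*y^2.
Starting point: (-2.7307, -2.9413), alpha = 0.02
Step 1: grad_x = 2*8*-2.7307 = -43.6912, grad_y = 2*6*-2.9413 = -35.2956
  x_1 = -2.7307 - 0.02*-43.6912 = -1.8569
  y_1 = -2.9413 - 0.02*-35.2956 = -2.2354
Step 2: grad_x = 2*8*-1.8569 = -29.71, grad_y = 2*6*-2.2354 = -26.8247
  x_2 = -1.8569 - 0.02*-29.71 = -1.2627
  y_2 = -2.2354 - 0.02*-26.8247 = -1.6989
Step 3: grad_x = 2*8*-1.2627 = -20.2028, grad_y = 2*6*-1.6989 = -20.3867
  x_3 = -1.2627 - 0.02*-20.2028 = -0.8586
  y_3 = -1.6989 - 0.02*-20.3867 = -1.2912
f(-0.8586, -1.2912) = 8*(-0.8586)^2 + 6*(-1.2912)^2 = 15.9004


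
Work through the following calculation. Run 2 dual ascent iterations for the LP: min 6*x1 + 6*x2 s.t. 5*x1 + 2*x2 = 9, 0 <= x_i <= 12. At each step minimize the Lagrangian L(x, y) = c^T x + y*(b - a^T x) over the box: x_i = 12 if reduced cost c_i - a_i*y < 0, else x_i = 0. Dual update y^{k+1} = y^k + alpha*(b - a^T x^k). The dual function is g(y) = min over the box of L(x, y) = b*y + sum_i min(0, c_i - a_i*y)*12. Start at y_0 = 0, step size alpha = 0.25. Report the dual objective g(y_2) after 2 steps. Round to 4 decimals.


Dual ascent for LP: min 6*x1 + 6*x2, 5*x1 + 2*x2 = 9, 0 <= x_i <= 12
Step 1: y^k = 0.0, reduced costs: (6.0, 6.0)
  x^k = (0.0, 0.0), subgradient = b - a^T x = 9.0
  y^{k+1} = 0.0 + 0.25*9.0 = 2.25
Step 2: y^k = 2.25, reduced costs: (-5.25, 1.5)
  x^k = (12.0, 0.0), subgradient = b - a^T x = -51.0
  y^{k+1} = 2.25 + 0.25*-51.0 = -10.5
Dual objective at y_2 = -10.5: reduced costs (58.5, 27.0), box minimizer x = (0.0, 0.0)
g(y_2) = b*y + (c1 - a1*y)*x1 + (c2 - a2*y)*x2 = 9*(-10.5) + 58.5*0.0 + 27.0*0.0 = -94.5 + 0.0 + 0.0 = -94.5


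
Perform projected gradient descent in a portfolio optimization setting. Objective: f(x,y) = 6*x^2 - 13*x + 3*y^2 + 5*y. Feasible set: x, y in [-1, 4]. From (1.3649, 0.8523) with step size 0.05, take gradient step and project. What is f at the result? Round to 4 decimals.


Step 1: Compute gradient at (1.3649, 0.8523).
grad_x = 2*6*1.3649 - 13 = 3.3788
grad_y = 2*3*0.8523 + 5 = 10.1138
Step 2: Gradient step.
x_raw = 1.3649 - 0.05*3.3788 = 1.196
y_raw = 0.8523 - 0.05*10.1138 = 0.3466
Step 3: Project onto [-1, 4].
x_proj = clip(1.196) = 1.196
y_proj = clip(0.3466) = 0.3466
Step 4: Evaluate f.
f(1.196, 0.3466) = -4.8721


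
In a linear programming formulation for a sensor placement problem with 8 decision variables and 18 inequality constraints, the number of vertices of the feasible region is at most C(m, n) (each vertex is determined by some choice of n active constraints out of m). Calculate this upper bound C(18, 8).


Each vertex corresponds to some choice of n active constraints out of m, so the number of vertices is at most C(m, n) = m! / (n!(m-n)!).
m = 18, n = 8
Numerator: 18 * 17 * 16 * 15 * 14 * 13 * 12 * 11
Denominator: 8! = 40320
C(18, 8) = 43758


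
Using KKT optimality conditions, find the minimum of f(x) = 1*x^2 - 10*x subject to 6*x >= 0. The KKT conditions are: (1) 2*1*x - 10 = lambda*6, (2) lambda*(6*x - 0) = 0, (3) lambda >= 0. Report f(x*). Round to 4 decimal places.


Step 1: Try lambda = 0 (constraint inactive).
Stationarity: 2*1*x - 10 = 0
x* = 10/(2*1) = 5.0
Check constraint: 6*5.0 = 30.0 >= 0 -- satisfied.
Step 2: Compute optimal value.
f(x*) = 1*5.0^2 - 10*5.0 = -25.0


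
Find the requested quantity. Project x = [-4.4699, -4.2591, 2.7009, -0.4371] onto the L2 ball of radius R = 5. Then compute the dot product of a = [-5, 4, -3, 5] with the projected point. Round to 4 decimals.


Step 1: Compute ||x|| (intermediates to 6 decimals).
||x|| = sqrt((-4.4699)^2 + (-4.2591)^2 + 2.7009^2 + (-0.4371)^2) = 6.753211
Step 2: Project.
Since ||x|| > R, scale = R/||x|| = 5/6.753211 = 0.740389, proj(x) = scale * x
proj(x) = [-3.309465, -3.153391, 1.999717, -0.323624]
Step 3: Dot product.
a^T * proj(x) = -5*(-3.309465) + 4*(-3.153391) - 3*1.999717 + 5*(-0.323624) = -3.6835


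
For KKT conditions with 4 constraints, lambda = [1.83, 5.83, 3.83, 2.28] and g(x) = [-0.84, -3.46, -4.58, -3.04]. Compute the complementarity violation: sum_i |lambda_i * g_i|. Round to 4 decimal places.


KKT complementary slackness check:
lambda_1 * g_1 = 1.83 * -0.84 = -1.5372
lambda_2 * g_2 = 5.83 * -3.46 = -20.1718
lambda_3 * g_3 = 3.83 * -4.58 = -17.5414
lambda_4 * g_4 = 2.28 * -3.04 = -6.9312
Total violation = 1.5372 + 20.1718 + 17.5414 + 6.9312 = 46.1816


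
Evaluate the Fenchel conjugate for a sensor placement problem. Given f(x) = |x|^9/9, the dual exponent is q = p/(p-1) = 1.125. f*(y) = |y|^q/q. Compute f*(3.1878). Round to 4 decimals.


The conjugate exponent q satisfies 1/p + 1/q = 1.
p = 9, so q = 9/(9 - 1) = 1.125
|y|^q = 3.1878^1.125 = 3.6849
f*(3.1878) = 3.6849 / 1.125 = 3.2755
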